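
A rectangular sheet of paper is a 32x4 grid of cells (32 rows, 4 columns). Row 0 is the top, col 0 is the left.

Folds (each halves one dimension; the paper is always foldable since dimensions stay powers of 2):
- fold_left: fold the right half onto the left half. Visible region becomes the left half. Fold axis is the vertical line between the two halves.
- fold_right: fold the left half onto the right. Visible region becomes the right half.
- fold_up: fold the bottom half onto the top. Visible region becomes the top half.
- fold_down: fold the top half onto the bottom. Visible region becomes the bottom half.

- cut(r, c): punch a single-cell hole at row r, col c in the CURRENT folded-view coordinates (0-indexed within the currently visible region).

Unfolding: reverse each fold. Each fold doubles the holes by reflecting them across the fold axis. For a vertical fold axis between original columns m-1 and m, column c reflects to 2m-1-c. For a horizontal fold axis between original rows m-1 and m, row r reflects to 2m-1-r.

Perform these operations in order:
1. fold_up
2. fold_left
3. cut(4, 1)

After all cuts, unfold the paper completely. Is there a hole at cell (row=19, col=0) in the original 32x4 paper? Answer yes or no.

Answer: no

Derivation:
Op 1 fold_up: fold axis h@16; visible region now rows[0,16) x cols[0,4) = 16x4
Op 2 fold_left: fold axis v@2; visible region now rows[0,16) x cols[0,2) = 16x2
Op 3 cut(4, 1): punch at orig (4,1); cuts so far [(4, 1)]; region rows[0,16) x cols[0,2) = 16x2
Unfold 1 (reflect across v@2): 2 holes -> [(4, 1), (4, 2)]
Unfold 2 (reflect across h@16): 4 holes -> [(4, 1), (4, 2), (27, 1), (27, 2)]
Holes: [(4, 1), (4, 2), (27, 1), (27, 2)]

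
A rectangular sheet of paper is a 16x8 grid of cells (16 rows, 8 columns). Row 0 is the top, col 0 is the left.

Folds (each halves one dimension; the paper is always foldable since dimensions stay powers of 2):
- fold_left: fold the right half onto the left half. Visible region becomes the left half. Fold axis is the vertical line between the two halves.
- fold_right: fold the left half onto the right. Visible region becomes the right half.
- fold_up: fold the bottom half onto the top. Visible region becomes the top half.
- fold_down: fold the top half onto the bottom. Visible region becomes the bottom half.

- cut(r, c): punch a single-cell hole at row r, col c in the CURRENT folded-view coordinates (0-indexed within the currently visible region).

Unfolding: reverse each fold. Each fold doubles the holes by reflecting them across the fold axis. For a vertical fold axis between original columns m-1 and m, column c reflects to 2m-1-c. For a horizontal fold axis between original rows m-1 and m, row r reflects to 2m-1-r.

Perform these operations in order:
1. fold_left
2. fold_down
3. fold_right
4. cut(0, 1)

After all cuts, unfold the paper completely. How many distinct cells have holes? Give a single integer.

Answer: 8

Derivation:
Op 1 fold_left: fold axis v@4; visible region now rows[0,16) x cols[0,4) = 16x4
Op 2 fold_down: fold axis h@8; visible region now rows[8,16) x cols[0,4) = 8x4
Op 3 fold_right: fold axis v@2; visible region now rows[8,16) x cols[2,4) = 8x2
Op 4 cut(0, 1): punch at orig (8,3); cuts so far [(8, 3)]; region rows[8,16) x cols[2,4) = 8x2
Unfold 1 (reflect across v@2): 2 holes -> [(8, 0), (8, 3)]
Unfold 2 (reflect across h@8): 4 holes -> [(7, 0), (7, 3), (8, 0), (8, 3)]
Unfold 3 (reflect across v@4): 8 holes -> [(7, 0), (7, 3), (7, 4), (7, 7), (8, 0), (8, 3), (8, 4), (8, 7)]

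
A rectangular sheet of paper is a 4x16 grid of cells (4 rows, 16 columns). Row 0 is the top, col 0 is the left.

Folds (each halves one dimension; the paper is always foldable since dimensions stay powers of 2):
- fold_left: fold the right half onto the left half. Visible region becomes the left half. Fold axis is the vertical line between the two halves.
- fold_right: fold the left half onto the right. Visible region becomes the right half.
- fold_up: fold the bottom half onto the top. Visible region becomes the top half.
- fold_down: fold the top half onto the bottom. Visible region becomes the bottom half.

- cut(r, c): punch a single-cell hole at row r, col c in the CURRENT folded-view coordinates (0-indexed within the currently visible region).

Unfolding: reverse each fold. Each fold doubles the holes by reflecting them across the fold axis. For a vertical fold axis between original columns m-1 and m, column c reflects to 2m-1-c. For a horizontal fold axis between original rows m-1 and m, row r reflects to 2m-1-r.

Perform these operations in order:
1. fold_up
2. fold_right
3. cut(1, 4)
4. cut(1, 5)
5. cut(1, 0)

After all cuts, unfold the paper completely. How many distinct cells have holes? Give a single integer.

Op 1 fold_up: fold axis h@2; visible region now rows[0,2) x cols[0,16) = 2x16
Op 2 fold_right: fold axis v@8; visible region now rows[0,2) x cols[8,16) = 2x8
Op 3 cut(1, 4): punch at orig (1,12); cuts so far [(1, 12)]; region rows[0,2) x cols[8,16) = 2x8
Op 4 cut(1, 5): punch at orig (1,13); cuts so far [(1, 12), (1, 13)]; region rows[0,2) x cols[8,16) = 2x8
Op 5 cut(1, 0): punch at orig (1,8); cuts so far [(1, 8), (1, 12), (1, 13)]; region rows[0,2) x cols[8,16) = 2x8
Unfold 1 (reflect across v@8): 6 holes -> [(1, 2), (1, 3), (1, 7), (1, 8), (1, 12), (1, 13)]
Unfold 2 (reflect across h@2): 12 holes -> [(1, 2), (1, 3), (1, 7), (1, 8), (1, 12), (1, 13), (2, 2), (2, 3), (2, 7), (2, 8), (2, 12), (2, 13)]

Answer: 12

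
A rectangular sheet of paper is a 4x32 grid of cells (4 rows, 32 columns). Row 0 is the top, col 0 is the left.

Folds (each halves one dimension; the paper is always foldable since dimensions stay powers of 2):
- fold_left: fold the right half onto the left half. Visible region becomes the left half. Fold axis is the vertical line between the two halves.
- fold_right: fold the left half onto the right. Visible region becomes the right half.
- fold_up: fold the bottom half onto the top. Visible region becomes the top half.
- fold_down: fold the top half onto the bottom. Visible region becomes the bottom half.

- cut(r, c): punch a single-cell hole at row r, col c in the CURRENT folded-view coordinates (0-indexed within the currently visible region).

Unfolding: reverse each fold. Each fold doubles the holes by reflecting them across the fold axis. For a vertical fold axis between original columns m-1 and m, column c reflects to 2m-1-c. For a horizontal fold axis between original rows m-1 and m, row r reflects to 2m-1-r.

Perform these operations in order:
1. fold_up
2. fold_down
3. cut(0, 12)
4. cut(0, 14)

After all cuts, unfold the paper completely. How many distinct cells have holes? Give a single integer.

Op 1 fold_up: fold axis h@2; visible region now rows[0,2) x cols[0,32) = 2x32
Op 2 fold_down: fold axis h@1; visible region now rows[1,2) x cols[0,32) = 1x32
Op 3 cut(0, 12): punch at orig (1,12); cuts so far [(1, 12)]; region rows[1,2) x cols[0,32) = 1x32
Op 4 cut(0, 14): punch at orig (1,14); cuts so far [(1, 12), (1, 14)]; region rows[1,2) x cols[0,32) = 1x32
Unfold 1 (reflect across h@1): 4 holes -> [(0, 12), (0, 14), (1, 12), (1, 14)]
Unfold 2 (reflect across h@2): 8 holes -> [(0, 12), (0, 14), (1, 12), (1, 14), (2, 12), (2, 14), (3, 12), (3, 14)]

Answer: 8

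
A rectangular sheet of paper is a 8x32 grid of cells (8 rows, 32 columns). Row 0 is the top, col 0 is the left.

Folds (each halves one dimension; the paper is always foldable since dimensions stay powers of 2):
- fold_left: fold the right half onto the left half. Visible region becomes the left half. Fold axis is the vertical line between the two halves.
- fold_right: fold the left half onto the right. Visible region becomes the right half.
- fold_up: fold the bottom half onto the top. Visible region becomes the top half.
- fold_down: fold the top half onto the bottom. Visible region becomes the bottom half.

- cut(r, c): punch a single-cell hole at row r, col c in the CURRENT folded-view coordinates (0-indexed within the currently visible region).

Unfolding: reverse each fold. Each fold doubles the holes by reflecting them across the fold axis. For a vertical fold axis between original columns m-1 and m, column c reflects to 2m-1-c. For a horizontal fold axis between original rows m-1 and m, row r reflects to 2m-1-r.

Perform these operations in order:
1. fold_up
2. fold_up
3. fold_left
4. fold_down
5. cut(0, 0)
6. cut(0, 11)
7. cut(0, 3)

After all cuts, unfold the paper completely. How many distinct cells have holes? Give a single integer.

Answer: 48

Derivation:
Op 1 fold_up: fold axis h@4; visible region now rows[0,4) x cols[0,32) = 4x32
Op 2 fold_up: fold axis h@2; visible region now rows[0,2) x cols[0,32) = 2x32
Op 3 fold_left: fold axis v@16; visible region now rows[0,2) x cols[0,16) = 2x16
Op 4 fold_down: fold axis h@1; visible region now rows[1,2) x cols[0,16) = 1x16
Op 5 cut(0, 0): punch at orig (1,0); cuts so far [(1, 0)]; region rows[1,2) x cols[0,16) = 1x16
Op 6 cut(0, 11): punch at orig (1,11); cuts so far [(1, 0), (1, 11)]; region rows[1,2) x cols[0,16) = 1x16
Op 7 cut(0, 3): punch at orig (1,3); cuts so far [(1, 0), (1, 3), (1, 11)]; region rows[1,2) x cols[0,16) = 1x16
Unfold 1 (reflect across h@1): 6 holes -> [(0, 0), (0, 3), (0, 11), (1, 0), (1, 3), (1, 11)]
Unfold 2 (reflect across v@16): 12 holes -> [(0, 0), (0, 3), (0, 11), (0, 20), (0, 28), (0, 31), (1, 0), (1, 3), (1, 11), (1, 20), (1, 28), (1, 31)]
Unfold 3 (reflect across h@2): 24 holes -> [(0, 0), (0, 3), (0, 11), (0, 20), (0, 28), (0, 31), (1, 0), (1, 3), (1, 11), (1, 20), (1, 28), (1, 31), (2, 0), (2, 3), (2, 11), (2, 20), (2, 28), (2, 31), (3, 0), (3, 3), (3, 11), (3, 20), (3, 28), (3, 31)]
Unfold 4 (reflect across h@4): 48 holes -> [(0, 0), (0, 3), (0, 11), (0, 20), (0, 28), (0, 31), (1, 0), (1, 3), (1, 11), (1, 20), (1, 28), (1, 31), (2, 0), (2, 3), (2, 11), (2, 20), (2, 28), (2, 31), (3, 0), (3, 3), (3, 11), (3, 20), (3, 28), (3, 31), (4, 0), (4, 3), (4, 11), (4, 20), (4, 28), (4, 31), (5, 0), (5, 3), (5, 11), (5, 20), (5, 28), (5, 31), (6, 0), (6, 3), (6, 11), (6, 20), (6, 28), (6, 31), (7, 0), (7, 3), (7, 11), (7, 20), (7, 28), (7, 31)]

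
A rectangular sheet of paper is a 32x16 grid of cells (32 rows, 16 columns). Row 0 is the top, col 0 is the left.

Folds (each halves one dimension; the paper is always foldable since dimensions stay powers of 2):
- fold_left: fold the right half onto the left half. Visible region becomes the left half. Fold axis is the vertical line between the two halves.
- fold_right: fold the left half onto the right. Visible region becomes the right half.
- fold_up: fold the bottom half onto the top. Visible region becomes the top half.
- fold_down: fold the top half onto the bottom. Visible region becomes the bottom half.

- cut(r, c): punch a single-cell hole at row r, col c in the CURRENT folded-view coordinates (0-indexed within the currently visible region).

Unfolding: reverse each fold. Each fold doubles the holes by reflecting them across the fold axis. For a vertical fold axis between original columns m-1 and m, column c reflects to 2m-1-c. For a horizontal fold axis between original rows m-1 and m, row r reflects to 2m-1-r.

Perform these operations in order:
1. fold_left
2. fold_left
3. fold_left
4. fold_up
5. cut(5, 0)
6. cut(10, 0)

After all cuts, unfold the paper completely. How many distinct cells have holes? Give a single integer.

Op 1 fold_left: fold axis v@8; visible region now rows[0,32) x cols[0,8) = 32x8
Op 2 fold_left: fold axis v@4; visible region now rows[0,32) x cols[0,4) = 32x4
Op 3 fold_left: fold axis v@2; visible region now rows[0,32) x cols[0,2) = 32x2
Op 4 fold_up: fold axis h@16; visible region now rows[0,16) x cols[0,2) = 16x2
Op 5 cut(5, 0): punch at orig (5,0); cuts so far [(5, 0)]; region rows[0,16) x cols[0,2) = 16x2
Op 6 cut(10, 0): punch at orig (10,0); cuts so far [(5, 0), (10, 0)]; region rows[0,16) x cols[0,2) = 16x2
Unfold 1 (reflect across h@16): 4 holes -> [(5, 0), (10, 0), (21, 0), (26, 0)]
Unfold 2 (reflect across v@2): 8 holes -> [(5, 0), (5, 3), (10, 0), (10, 3), (21, 0), (21, 3), (26, 0), (26, 3)]
Unfold 3 (reflect across v@4): 16 holes -> [(5, 0), (5, 3), (5, 4), (5, 7), (10, 0), (10, 3), (10, 4), (10, 7), (21, 0), (21, 3), (21, 4), (21, 7), (26, 0), (26, 3), (26, 4), (26, 7)]
Unfold 4 (reflect across v@8): 32 holes -> [(5, 0), (5, 3), (5, 4), (5, 7), (5, 8), (5, 11), (5, 12), (5, 15), (10, 0), (10, 3), (10, 4), (10, 7), (10, 8), (10, 11), (10, 12), (10, 15), (21, 0), (21, 3), (21, 4), (21, 7), (21, 8), (21, 11), (21, 12), (21, 15), (26, 0), (26, 3), (26, 4), (26, 7), (26, 8), (26, 11), (26, 12), (26, 15)]

Answer: 32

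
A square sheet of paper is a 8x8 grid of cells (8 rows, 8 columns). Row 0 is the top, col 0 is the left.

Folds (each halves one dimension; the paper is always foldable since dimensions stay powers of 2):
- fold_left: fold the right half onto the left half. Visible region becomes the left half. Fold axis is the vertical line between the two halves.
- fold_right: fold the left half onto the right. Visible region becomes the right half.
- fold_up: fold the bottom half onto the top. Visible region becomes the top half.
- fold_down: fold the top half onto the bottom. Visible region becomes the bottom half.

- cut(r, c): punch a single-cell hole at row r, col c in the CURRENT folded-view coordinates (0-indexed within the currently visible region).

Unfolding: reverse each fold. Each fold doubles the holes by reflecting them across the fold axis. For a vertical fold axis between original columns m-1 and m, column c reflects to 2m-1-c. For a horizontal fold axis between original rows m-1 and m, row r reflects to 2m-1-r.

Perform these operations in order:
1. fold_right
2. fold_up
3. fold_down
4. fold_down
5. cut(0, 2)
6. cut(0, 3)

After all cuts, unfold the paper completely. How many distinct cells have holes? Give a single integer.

Answer: 32

Derivation:
Op 1 fold_right: fold axis v@4; visible region now rows[0,8) x cols[4,8) = 8x4
Op 2 fold_up: fold axis h@4; visible region now rows[0,4) x cols[4,8) = 4x4
Op 3 fold_down: fold axis h@2; visible region now rows[2,4) x cols[4,8) = 2x4
Op 4 fold_down: fold axis h@3; visible region now rows[3,4) x cols[4,8) = 1x4
Op 5 cut(0, 2): punch at orig (3,6); cuts so far [(3, 6)]; region rows[3,4) x cols[4,8) = 1x4
Op 6 cut(0, 3): punch at orig (3,7); cuts so far [(3, 6), (3, 7)]; region rows[3,4) x cols[4,8) = 1x4
Unfold 1 (reflect across h@3): 4 holes -> [(2, 6), (2, 7), (3, 6), (3, 7)]
Unfold 2 (reflect across h@2): 8 holes -> [(0, 6), (0, 7), (1, 6), (1, 7), (2, 6), (2, 7), (3, 6), (3, 7)]
Unfold 3 (reflect across h@4): 16 holes -> [(0, 6), (0, 7), (1, 6), (1, 7), (2, 6), (2, 7), (3, 6), (3, 7), (4, 6), (4, 7), (5, 6), (5, 7), (6, 6), (6, 7), (7, 6), (7, 7)]
Unfold 4 (reflect across v@4): 32 holes -> [(0, 0), (0, 1), (0, 6), (0, 7), (1, 0), (1, 1), (1, 6), (1, 7), (2, 0), (2, 1), (2, 6), (2, 7), (3, 0), (3, 1), (3, 6), (3, 7), (4, 0), (4, 1), (4, 6), (4, 7), (5, 0), (5, 1), (5, 6), (5, 7), (6, 0), (6, 1), (6, 6), (6, 7), (7, 0), (7, 1), (7, 6), (7, 7)]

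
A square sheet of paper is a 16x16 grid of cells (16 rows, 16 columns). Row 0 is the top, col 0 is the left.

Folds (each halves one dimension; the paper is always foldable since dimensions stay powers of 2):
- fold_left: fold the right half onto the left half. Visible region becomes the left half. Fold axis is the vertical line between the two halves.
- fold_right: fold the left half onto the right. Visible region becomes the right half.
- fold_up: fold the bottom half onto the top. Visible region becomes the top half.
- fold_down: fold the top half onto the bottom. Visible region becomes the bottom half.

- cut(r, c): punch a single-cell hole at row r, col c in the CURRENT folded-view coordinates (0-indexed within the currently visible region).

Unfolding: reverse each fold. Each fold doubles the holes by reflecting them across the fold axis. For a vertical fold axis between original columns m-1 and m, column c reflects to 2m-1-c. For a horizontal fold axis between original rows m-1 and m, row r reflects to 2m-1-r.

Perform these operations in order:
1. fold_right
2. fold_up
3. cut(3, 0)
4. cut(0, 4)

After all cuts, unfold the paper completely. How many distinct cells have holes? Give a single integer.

Op 1 fold_right: fold axis v@8; visible region now rows[0,16) x cols[8,16) = 16x8
Op 2 fold_up: fold axis h@8; visible region now rows[0,8) x cols[8,16) = 8x8
Op 3 cut(3, 0): punch at orig (3,8); cuts so far [(3, 8)]; region rows[0,8) x cols[8,16) = 8x8
Op 4 cut(0, 4): punch at orig (0,12); cuts so far [(0, 12), (3, 8)]; region rows[0,8) x cols[8,16) = 8x8
Unfold 1 (reflect across h@8): 4 holes -> [(0, 12), (3, 8), (12, 8), (15, 12)]
Unfold 2 (reflect across v@8): 8 holes -> [(0, 3), (0, 12), (3, 7), (3, 8), (12, 7), (12, 8), (15, 3), (15, 12)]

Answer: 8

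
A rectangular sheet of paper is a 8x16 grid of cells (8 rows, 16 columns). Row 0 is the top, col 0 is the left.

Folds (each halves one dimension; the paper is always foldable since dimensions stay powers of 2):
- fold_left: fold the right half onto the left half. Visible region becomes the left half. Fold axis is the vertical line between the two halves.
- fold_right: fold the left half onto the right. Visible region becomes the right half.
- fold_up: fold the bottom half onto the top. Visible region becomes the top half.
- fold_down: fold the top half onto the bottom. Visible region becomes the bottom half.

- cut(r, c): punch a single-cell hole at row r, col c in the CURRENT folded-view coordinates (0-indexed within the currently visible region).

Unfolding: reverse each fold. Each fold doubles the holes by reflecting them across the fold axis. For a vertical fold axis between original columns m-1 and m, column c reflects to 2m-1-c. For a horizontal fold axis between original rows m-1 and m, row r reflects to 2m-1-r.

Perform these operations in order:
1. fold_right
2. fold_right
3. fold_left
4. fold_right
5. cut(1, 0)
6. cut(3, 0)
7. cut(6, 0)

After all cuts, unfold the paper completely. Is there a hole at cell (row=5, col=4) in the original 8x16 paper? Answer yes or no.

Op 1 fold_right: fold axis v@8; visible region now rows[0,8) x cols[8,16) = 8x8
Op 2 fold_right: fold axis v@12; visible region now rows[0,8) x cols[12,16) = 8x4
Op 3 fold_left: fold axis v@14; visible region now rows[0,8) x cols[12,14) = 8x2
Op 4 fold_right: fold axis v@13; visible region now rows[0,8) x cols[13,14) = 8x1
Op 5 cut(1, 0): punch at orig (1,13); cuts so far [(1, 13)]; region rows[0,8) x cols[13,14) = 8x1
Op 6 cut(3, 0): punch at orig (3,13); cuts so far [(1, 13), (3, 13)]; region rows[0,8) x cols[13,14) = 8x1
Op 7 cut(6, 0): punch at orig (6,13); cuts so far [(1, 13), (3, 13), (6, 13)]; region rows[0,8) x cols[13,14) = 8x1
Unfold 1 (reflect across v@13): 6 holes -> [(1, 12), (1, 13), (3, 12), (3, 13), (6, 12), (6, 13)]
Unfold 2 (reflect across v@14): 12 holes -> [(1, 12), (1, 13), (1, 14), (1, 15), (3, 12), (3, 13), (3, 14), (3, 15), (6, 12), (6, 13), (6, 14), (6, 15)]
Unfold 3 (reflect across v@12): 24 holes -> [(1, 8), (1, 9), (1, 10), (1, 11), (1, 12), (1, 13), (1, 14), (1, 15), (3, 8), (3, 9), (3, 10), (3, 11), (3, 12), (3, 13), (3, 14), (3, 15), (6, 8), (6, 9), (6, 10), (6, 11), (6, 12), (6, 13), (6, 14), (6, 15)]
Unfold 4 (reflect across v@8): 48 holes -> [(1, 0), (1, 1), (1, 2), (1, 3), (1, 4), (1, 5), (1, 6), (1, 7), (1, 8), (1, 9), (1, 10), (1, 11), (1, 12), (1, 13), (1, 14), (1, 15), (3, 0), (3, 1), (3, 2), (3, 3), (3, 4), (3, 5), (3, 6), (3, 7), (3, 8), (3, 9), (3, 10), (3, 11), (3, 12), (3, 13), (3, 14), (3, 15), (6, 0), (6, 1), (6, 2), (6, 3), (6, 4), (6, 5), (6, 6), (6, 7), (6, 8), (6, 9), (6, 10), (6, 11), (6, 12), (6, 13), (6, 14), (6, 15)]
Holes: [(1, 0), (1, 1), (1, 2), (1, 3), (1, 4), (1, 5), (1, 6), (1, 7), (1, 8), (1, 9), (1, 10), (1, 11), (1, 12), (1, 13), (1, 14), (1, 15), (3, 0), (3, 1), (3, 2), (3, 3), (3, 4), (3, 5), (3, 6), (3, 7), (3, 8), (3, 9), (3, 10), (3, 11), (3, 12), (3, 13), (3, 14), (3, 15), (6, 0), (6, 1), (6, 2), (6, 3), (6, 4), (6, 5), (6, 6), (6, 7), (6, 8), (6, 9), (6, 10), (6, 11), (6, 12), (6, 13), (6, 14), (6, 15)]

Answer: no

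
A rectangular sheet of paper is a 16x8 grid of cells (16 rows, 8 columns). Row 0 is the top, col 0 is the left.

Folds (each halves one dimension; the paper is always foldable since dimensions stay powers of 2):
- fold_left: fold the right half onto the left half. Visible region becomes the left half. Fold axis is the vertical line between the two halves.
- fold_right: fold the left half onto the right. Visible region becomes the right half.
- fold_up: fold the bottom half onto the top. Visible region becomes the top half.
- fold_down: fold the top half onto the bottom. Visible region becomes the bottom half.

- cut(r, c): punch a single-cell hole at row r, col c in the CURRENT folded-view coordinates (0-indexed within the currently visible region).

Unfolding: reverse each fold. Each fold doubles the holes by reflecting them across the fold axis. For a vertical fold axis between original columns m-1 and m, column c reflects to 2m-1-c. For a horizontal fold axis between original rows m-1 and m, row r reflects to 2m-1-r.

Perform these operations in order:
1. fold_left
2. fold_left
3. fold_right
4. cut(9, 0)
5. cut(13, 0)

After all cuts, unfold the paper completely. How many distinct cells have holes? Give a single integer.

Answer: 16

Derivation:
Op 1 fold_left: fold axis v@4; visible region now rows[0,16) x cols[0,4) = 16x4
Op 2 fold_left: fold axis v@2; visible region now rows[0,16) x cols[0,2) = 16x2
Op 3 fold_right: fold axis v@1; visible region now rows[0,16) x cols[1,2) = 16x1
Op 4 cut(9, 0): punch at orig (9,1); cuts so far [(9, 1)]; region rows[0,16) x cols[1,2) = 16x1
Op 5 cut(13, 0): punch at orig (13,1); cuts so far [(9, 1), (13, 1)]; region rows[0,16) x cols[1,2) = 16x1
Unfold 1 (reflect across v@1): 4 holes -> [(9, 0), (9, 1), (13, 0), (13, 1)]
Unfold 2 (reflect across v@2): 8 holes -> [(9, 0), (9, 1), (9, 2), (9, 3), (13, 0), (13, 1), (13, 2), (13, 3)]
Unfold 3 (reflect across v@4): 16 holes -> [(9, 0), (9, 1), (9, 2), (9, 3), (9, 4), (9, 5), (9, 6), (9, 7), (13, 0), (13, 1), (13, 2), (13, 3), (13, 4), (13, 5), (13, 6), (13, 7)]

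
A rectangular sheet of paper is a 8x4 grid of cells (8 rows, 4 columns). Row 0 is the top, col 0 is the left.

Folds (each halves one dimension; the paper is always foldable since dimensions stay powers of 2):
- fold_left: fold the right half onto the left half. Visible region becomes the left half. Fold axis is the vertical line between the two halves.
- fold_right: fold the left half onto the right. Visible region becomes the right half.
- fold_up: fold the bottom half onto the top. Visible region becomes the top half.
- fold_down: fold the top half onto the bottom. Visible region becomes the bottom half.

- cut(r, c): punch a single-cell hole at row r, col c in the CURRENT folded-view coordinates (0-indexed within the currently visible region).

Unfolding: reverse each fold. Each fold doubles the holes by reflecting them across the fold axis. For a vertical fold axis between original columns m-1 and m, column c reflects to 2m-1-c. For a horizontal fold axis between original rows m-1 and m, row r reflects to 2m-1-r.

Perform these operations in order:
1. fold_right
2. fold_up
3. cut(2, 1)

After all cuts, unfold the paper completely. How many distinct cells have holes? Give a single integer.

Op 1 fold_right: fold axis v@2; visible region now rows[0,8) x cols[2,4) = 8x2
Op 2 fold_up: fold axis h@4; visible region now rows[0,4) x cols[2,4) = 4x2
Op 3 cut(2, 1): punch at orig (2,3); cuts so far [(2, 3)]; region rows[0,4) x cols[2,4) = 4x2
Unfold 1 (reflect across h@4): 2 holes -> [(2, 3), (5, 3)]
Unfold 2 (reflect across v@2): 4 holes -> [(2, 0), (2, 3), (5, 0), (5, 3)]

Answer: 4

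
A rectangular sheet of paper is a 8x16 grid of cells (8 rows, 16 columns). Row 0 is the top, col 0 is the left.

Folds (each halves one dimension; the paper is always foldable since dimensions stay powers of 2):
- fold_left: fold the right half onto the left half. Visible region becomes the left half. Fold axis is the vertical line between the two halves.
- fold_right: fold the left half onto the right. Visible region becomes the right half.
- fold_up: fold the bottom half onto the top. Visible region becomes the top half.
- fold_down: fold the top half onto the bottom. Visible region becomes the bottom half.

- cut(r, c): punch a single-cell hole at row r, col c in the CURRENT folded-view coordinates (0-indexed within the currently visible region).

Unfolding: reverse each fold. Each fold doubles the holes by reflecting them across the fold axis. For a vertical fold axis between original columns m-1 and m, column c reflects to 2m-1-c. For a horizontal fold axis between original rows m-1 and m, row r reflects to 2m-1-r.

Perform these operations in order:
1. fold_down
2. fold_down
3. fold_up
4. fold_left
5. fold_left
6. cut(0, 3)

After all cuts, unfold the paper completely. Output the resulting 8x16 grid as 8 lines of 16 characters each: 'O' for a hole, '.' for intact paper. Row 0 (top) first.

Op 1 fold_down: fold axis h@4; visible region now rows[4,8) x cols[0,16) = 4x16
Op 2 fold_down: fold axis h@6; visible region now rows[6,8) x cols[0,16) = 2x16
Op 3 fold_up: fold axis h@7; visible region now rows[6,7) x cols[0,16) = 1x16
Op 4 fold_left: fold axis v@8; visible region now rows[6,7) x cols[0,8) = 1x8
Op 5 fold_left: fold axis v@4; visible region now rows[6,7) x cols[0,4) = 1x4
Op 6 cut(0, 3): punch at orig (6,3); cuts so far [(6, 3)]; region rows[6,7) x cols[0,4) = 1x4
Unfold 1 (reflect across v@4): 2 holes -> [(6, 3), (6, 4)]
Unfold 2 (reflect across v@8): 4 holes -> [(6, 3), (6, 4), (6, 11), (6, 12)]
Unfold 3 (reflect across h@7): 8 holes -> [(6, 3), (6, 4), (6, 11), (6, 12), (7, 3), (7, 4), (7, 11), (7, 12)]
Unfold 4 (reflect across h@6): 16 holes -> [(4, 3), (4, 4), (4, 11), (4, 12), (5, 3), (5, 4), (5, 11), (5, 12), (6, 3), (6, 4), (6, 11), (6, 12), (7, 3), (7, 4), (7, 11), (7, 12)]
Unfold 5 (reflect across h@4): 32 holes -> [(0, 3), (0, 4), (0, 11), (0, 12), (1, 3), (1, 4), (1, 11), (1, 12), (2, 3), (2, 4), (2, 11), (2, 12), (3, 3), (3, 4), (3, 11), (3, 12), (4, 3), (4, 4), (4, 11), (4, 12), (5, 3), (5, 4), (5, 11), (5, 12), (6, 3), (6, 4), (6, 11), (6, 12), (7, 3), (7, 4), (7, 11), (7, 12)]

Answer: ...OO......OO...
...OO......OO...
...OO......OO...
...OO......OO...
...OO......OO...
...OO......OO...
...OO......OO...
...OO......OO...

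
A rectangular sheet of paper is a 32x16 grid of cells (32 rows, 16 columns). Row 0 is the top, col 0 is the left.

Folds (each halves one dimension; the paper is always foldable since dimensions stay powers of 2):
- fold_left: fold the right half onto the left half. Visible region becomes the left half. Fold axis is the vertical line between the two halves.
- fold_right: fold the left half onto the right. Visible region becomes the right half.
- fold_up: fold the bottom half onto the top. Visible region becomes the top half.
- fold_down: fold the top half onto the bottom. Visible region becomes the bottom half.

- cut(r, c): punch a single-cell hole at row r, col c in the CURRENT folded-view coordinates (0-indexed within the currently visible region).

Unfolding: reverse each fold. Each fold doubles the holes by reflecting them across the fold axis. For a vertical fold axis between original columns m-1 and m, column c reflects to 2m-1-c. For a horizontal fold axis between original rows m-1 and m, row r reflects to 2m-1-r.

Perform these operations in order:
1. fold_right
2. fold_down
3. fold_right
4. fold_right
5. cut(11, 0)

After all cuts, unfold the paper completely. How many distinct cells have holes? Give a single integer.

Answer: 16

Derivation:
Op 1 fold_right: fold axis v@8; visible region now rows[0,32) x cols[8,16) = 32x8
Op 2 fold_down: fold axis h@16; visible region now rows[16,32) x cols[8,16) = 16x8
Op 3 fold_right: fold axis v@12; visible region now rows[16,32) x cols[12,16) = 16x4
Op 4 fold_right: fold axis v@14; visible region now rows[16,32) x cols[14,16) = 16x2
Op 5 cut(11, 0): punch at orig (27,14); cuts so far [(27, 14)]; region rows[16,32) x cols[14,16) = 16x2
Unfold 1 (reflect across v@14): 2 holes -> [(27, 13), (27, 14)]
Unfold 2 (reflect across v@12): 4 holes -> [(27, 9), (27, 10), (27, 13), (27, 14)]
Unfold 3 (reflect across h@16): 8 holes -> [(4, 9), (4, 10), (4, 13), (4, 14), (27, 9), (27, 10), (27, 13), (27, 14)]
Unfold 4 (reflect across v@8): 16 holes -> [(4, 1), (4, 2), (4, 5), (4, 6), (4, 9), (4, 10), (4, 13), (4, 14), (27, 1), (27, 2), (27, 5), (27, 6), (27, 9), (27, 10), (27, 13), (27, 14)]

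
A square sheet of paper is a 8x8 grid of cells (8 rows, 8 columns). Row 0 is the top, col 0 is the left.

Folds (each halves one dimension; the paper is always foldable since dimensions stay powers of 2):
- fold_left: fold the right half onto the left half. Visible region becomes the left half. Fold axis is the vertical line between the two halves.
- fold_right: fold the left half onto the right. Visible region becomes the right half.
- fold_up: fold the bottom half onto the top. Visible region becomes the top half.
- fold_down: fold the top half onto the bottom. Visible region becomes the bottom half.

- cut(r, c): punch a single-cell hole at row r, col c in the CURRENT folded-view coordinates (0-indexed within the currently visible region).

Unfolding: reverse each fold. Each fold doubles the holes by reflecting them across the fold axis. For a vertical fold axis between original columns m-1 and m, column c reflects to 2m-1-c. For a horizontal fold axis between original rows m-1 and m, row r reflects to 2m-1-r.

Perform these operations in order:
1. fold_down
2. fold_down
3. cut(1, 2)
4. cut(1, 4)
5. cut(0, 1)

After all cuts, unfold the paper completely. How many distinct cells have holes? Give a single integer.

Op 1 fold_down: fold axis h@4; visible region now rows[4,8) x cols[0,8) = 4x8
Op 2 fold_down: fold axis h@6; visible region now rows[6,8) x cols[0,8) = 2x8
Op 3 cut(1, 2): punch at orig (7,2); cuts so far [(7, 2)]; region rows[6,8) x cols[0,8) = 2x8
Op 4 cut(1, 4): punch at orig (7,4); cuts so far [(7, 2), (7, 4)]; region rows[6,8) x cols[0,8) = 2x8
Op 5 cut(0, 1): punch at orig (6,1); cuts so far [(6, 1), (7, 2), (7, 4)]; region rows[6,8) x cols[0,8) = 2x8
Unfold 1 (reflect across h@6): 6 holes -> [(4, 2), (4, 4), (5, 1), (6, 1), (7, 2), (7, 4)]
Unfold 2 (reflect across h@4): 12 holes -> [(0, 2), (0, 4), (1, 1), (2, 1), (3, 2), (3, 4), (4, 2), (4, 4), (5, 1), (6, 1), (7, 2), (7, 4)]

Answer: 12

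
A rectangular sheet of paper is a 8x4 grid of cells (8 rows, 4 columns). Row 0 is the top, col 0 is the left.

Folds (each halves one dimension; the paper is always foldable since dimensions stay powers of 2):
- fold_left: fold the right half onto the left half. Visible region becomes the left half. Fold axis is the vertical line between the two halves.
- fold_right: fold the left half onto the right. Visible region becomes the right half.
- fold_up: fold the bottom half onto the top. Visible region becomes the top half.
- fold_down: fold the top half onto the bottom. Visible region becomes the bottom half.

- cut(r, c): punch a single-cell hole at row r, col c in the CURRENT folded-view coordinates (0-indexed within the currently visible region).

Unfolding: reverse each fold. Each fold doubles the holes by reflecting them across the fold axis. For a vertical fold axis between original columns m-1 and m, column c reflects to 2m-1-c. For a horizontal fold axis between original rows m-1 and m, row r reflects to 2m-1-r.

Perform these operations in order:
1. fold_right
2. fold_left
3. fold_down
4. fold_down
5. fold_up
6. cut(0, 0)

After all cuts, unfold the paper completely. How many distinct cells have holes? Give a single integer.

Answer: 32

Derivation:
Op 1 fold_right: fold axis v@2; visible region now rows[0,8) x cols[2,4) = 8x2
Op 2 fold_left: fold axis v@3; visible region now rows[0,8) x cols[2,3) = 8x1
Op 3 fold_down: fold axis h@4; visible region now rows[4,8) x cols[2,3) = 4x1
Op 4 fold_down: fold axis h@6; visible region now rows[6,8) x cols[2,3) = 2x1
Op 5 fold_up: fold axis h@7; visible region now rows[6,7) x cols[2,3) = 1x1
Op 6 cut(0, 0): punch at orig (6,2); cuts so far [(6, 2)]; region rows[6,7) x cols[2,3) = 1x1
Unfold 1 (reflect across h@7): 2 holes -> [(6, 2), (7, 2)]
Unfold 2 (reflect across h@6): 4 holes -> [(4, 2), (5, 2), (6, 2), (7, 2)]
Unfold 3 (reflect across h@4): 8 holes -> [(0, 2), (1, 2), (2, 2), (3, 2), (4, 2), (5, 2), (6, 2), (7, 2)]
Unfold 4 (reflect across v@3): 16 holes -> [(0, 2), (0, 3), (1, 2), (1, 3), (2, 2), (2, 3), (3, 2), (3, 3), (4, 2), (4, 3), (5, 2), (5, 3), (6, 2), (6, 3), (7, 2), (7, 3)]
Unfold 5 (reflect across v@2): 32 holes -> [(0, 0), (0, 1), (0, 2), (0, 3), (1, 0), (1, 1), (1, 2), (1, 3), (2, 0), (2, 1), (2, 2), (2, 3), (3, 0), (3, 1), (3, 2), (3, 3), (4, 0), (4, 1), (4, 2), (4, 3), (5, 0), (5, 1), (5, 2), (5, 3), (6, 0), (6, 1), (6, 2), (6, 3), (7, 0), (7, 1), (7, 2), (7, 3)]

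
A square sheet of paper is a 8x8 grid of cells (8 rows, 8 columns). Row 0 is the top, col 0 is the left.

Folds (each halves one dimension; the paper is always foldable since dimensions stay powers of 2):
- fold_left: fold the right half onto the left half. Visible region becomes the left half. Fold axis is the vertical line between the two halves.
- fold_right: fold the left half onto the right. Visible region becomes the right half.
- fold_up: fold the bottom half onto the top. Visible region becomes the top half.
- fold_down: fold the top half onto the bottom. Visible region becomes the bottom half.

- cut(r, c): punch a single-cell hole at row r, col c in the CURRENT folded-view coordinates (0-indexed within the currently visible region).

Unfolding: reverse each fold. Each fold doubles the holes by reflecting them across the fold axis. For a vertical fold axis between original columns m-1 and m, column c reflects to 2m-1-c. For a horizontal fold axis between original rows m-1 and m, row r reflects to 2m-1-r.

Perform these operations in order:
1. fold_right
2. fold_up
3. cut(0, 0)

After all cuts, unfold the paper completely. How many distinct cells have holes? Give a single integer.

Op 1 fold_right: fold axis v@4; visible region now rows[0,8) x cols[4,8) = 8x4
Op 2 fold_up: fold axis h@4; visible region now rows[0,4) x cols[4,8) = 4x4
Op 3 cut(0, 0): punch at orig (0,4); cuts so far [(0, 4)]; region rows[0,4) x cols[4,8) = 4x4
Unfold 1 (reflect across h@4): 2 holes -> [(0, 4), (7, 4)]
Unfold 2 (reflect across v@4): 4 holes -> [(0, 3), (0, 4), (7, 3), (7, 4)]

Answer: 4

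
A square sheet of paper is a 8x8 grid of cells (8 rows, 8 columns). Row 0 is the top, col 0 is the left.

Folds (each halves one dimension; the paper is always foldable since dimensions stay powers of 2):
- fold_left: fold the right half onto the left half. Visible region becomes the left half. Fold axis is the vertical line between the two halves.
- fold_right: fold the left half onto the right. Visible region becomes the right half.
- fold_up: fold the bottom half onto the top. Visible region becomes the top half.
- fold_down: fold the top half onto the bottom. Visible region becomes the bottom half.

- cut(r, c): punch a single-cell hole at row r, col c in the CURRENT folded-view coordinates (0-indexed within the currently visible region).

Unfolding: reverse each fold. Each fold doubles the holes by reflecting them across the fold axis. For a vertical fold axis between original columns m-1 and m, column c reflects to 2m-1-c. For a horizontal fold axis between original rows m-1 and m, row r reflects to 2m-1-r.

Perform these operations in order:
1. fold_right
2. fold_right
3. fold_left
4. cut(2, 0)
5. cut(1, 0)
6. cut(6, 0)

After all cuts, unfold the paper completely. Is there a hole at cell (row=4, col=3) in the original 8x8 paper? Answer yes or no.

Answer: no

Derivation:
Op 1 fold_right: fold axis v@4; visible region now rows[0,8) x cols[4,8) = 8x4
Op 2 fold_right: fold axis v@6; visible region now rows[0,8) x cols[6,8) = 8x2
Op 3 fold_left: fold axis v@7; visible region now rows[0,8) x cols[6,7) = 8x1
Op 4 cut(2, 0): punch at orig (2,6); cuts so far [(2, 6)]; region rows[0,8) x cols[6,7) = 8x1
Op 5 cut(1, 0): punch at orig (1,6); cuts so far [(1, 6), (2, 6)]; region rows[0,8) x cols[6,7) = 8x1
Op 6 cut(6, 0): punch at orig (6,6); cuts so far [(1, 6), (2, 6), (6, 6)]; region rows[0,8) x cols[6,7) = 8x1
Unfold 1 (reflect across v@7): 6 holes -> [(1, 6), (1, 7), (2, 6), (2, 7), (6, 6), (6, 7)]
Unfold 2 (reflect across v@6): 12 holes -> [(1, 4), (1, 5), (1, 6), (1, 7), (2, 4), (2, 5), (2, 6), (2, 7), (6, 4), (6, 5), (6, 6), (6, 7)]
Unfold 3 (reflect across v@4): 24 holes -> [(1, 0), (1, 1), (1, 2), (1, 3), (1, 4), (1, 5), (1, 6), (1, 7), (2, 0), (2, 1), (2, 2), (2, 3), (2, 4), (2, 5), (2, 6), (2, 7), (6, 0), (6, 1), (6, 2), (6, 3), (6, 4), (6, 5), (6, 6), (6, 7)]
Holes: [(1, 0), (1, 1), (1, 2), (1, 3), (1, 4), (1, 5), (1, 6), (1, 7), (2, 0), (2, 1), (2, 2), (2, 3), (2, 4), (2, 5), (2, 6), (2, 7), (6, 0), (6, 1), (6, 2), (6, 3), (6, 4), (6, 5), (6, 6), (6, 7)]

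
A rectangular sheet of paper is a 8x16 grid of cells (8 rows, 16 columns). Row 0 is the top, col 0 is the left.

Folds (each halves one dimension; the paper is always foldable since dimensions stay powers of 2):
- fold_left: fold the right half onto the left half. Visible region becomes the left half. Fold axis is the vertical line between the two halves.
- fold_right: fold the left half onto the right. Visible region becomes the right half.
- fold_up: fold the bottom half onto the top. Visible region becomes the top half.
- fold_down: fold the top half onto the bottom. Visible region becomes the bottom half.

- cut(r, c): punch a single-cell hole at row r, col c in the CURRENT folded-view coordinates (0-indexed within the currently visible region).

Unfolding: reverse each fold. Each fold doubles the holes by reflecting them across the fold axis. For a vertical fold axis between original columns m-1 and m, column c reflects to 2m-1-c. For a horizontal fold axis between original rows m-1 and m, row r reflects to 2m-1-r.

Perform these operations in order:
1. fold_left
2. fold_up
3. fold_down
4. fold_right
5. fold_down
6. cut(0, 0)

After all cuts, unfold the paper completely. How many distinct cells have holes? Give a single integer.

Op 1 fold_left: fold axis v@8; visible region now rows[0,8) x cols[0,8) = 8x8
Op 2 fold_up: fold axis h@4; visible region now rows[0,4) x cols[0,8) = 4x8
Op 3 fold_down: fold axis h@2; visible region now rows[2,4) x cols[0,8) = 2x8
Op 4 fold_right: fold axis v@4; visible region now rows[2,4) x cols[4,8) = 2x4
Op 5 fold_down: fold axis h@3; visible region now rows[3,4) x cols[4,8) = 1x4
Op 6 cut(0, 0): punch at orig (3,4); cuts so far [(3, 4)]; region rows[3,4) x cols[4,8) = 1x4
Unfold 1 (reflect across h@3): 2 holes -> [(2, 4), (3, 4)]
Unfold 2 (reflect across v@4): 4 holes -> [(2, 3), (2, 4), (3, 3), (3, 4)]
Unfold 3 (reflect across h@2): 8 holes -> [(0, 3), (0, 4), (1, 3), (1, 4), (2, 3), (2, 4), (3, 3), (3, 4)]
Unfold 4 (reflect across h@4): 16 holes -> [(0, 3), (0, 4), (1, 3), (1, 4), (2, 3), (2, 4), (3, 3), (3, 4), (4, 3), (4, 4), (5, 3), (5, 4), (6, 3), (6, 4), (7, 3), (7, 4)]
Unfold 5 (reflect across v@8): 32 holes -> [(0, 3), (0, 4), (0, 11), (0, 12), (1, 3), (1, 4), (1, 11), (1, 12), (2, 3), (2, 4), (2, 11), (2, 12), (3, 3), (3, 4), (3, 11), (3, 12), (4, 3), (4, 4), (4, 11), (4, 12), (5, 3), (5, 4), (5, 11), (5, 12), (6, 3), (6, 4), (6, 11), (6, 12), (7, 3), (7, 4), (7, 11), (7, 12)]

Answer: 32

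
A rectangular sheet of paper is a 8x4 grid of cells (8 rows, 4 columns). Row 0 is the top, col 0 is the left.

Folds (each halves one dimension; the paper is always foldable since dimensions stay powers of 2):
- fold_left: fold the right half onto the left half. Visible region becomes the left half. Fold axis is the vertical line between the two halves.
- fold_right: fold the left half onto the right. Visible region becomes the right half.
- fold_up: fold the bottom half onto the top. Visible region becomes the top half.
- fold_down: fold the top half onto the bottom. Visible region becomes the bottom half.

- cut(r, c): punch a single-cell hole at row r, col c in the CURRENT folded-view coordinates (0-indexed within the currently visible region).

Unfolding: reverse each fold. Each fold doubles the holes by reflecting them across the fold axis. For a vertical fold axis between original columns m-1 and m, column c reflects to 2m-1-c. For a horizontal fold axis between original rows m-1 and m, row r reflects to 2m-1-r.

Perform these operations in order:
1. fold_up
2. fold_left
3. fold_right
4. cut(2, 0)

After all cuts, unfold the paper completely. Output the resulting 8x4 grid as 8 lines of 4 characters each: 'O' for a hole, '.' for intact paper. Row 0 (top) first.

Answer: ....
....
OOOO
....
....
OOOO
....
....

Derivation:
Op 1 fold_up: fold axis h@4; visible region now rows[0,4) x cols[0,4) = 4x4
Op 2 fold_left: fold axis v@2; visible region now rows[0,4) x cols[0,2) = 4x2
Op 3 fold_right: fold axis v@1; visible region now rows[0,4) x cols[1,2) = 4x1
Op 4 cut(2, 0): punch at orig (2,1); cuts so far [(2, 1)]; region rows[0,4) x cols[1,2) = 4x1
Unfold 1 (reflect across v@1): 2 holes -> [(2, 0), (2, 1)]
Unfold 2 (reflect across v@2): 4 holes -> [(2, 0), (2, 1), (2, 2), (2, 3)]
Unfold 3 (reflect across h@4): 8 holes -> [(2, 0), (2, 1), (2, 2), (2, 3), (5, 0), (5, 1), (5, 2), (5, 3)]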